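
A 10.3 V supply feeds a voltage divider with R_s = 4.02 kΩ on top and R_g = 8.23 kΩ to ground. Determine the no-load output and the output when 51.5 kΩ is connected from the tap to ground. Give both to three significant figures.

Unloaded: 6.92 V; loaded: 6.58 V

Open-circuit: V = 10.3 × 8.23/(4.02 + 8.23) = 6.92 V.
With the load, R_g becomes R_g‖R_L = 7.096 kΩ, so V = 10.3 × 7.096/11.12 = 6.58 V.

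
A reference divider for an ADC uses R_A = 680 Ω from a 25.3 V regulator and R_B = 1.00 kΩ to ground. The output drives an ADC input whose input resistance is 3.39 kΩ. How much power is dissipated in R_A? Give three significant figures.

P ≈ 206 mW

Total resistance from the source is R_A + (R_B‖R_L) = 1452 Ω, so I = 25.3/1452 Ω = 17.42 mA.
P = I²·R_A = (17.42 mA)² × 680 Ω = 206 mW.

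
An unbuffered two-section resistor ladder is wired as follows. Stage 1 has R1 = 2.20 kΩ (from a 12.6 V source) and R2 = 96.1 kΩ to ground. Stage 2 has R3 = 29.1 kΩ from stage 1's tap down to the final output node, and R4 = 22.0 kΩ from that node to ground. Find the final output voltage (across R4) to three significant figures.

V_out ≈ 5.09 V

Stage 2 presents R3+R4 = 51.10 kΩ as a load on stage 1's tap.
Stage 1's lower leg becomes R2‖(R3+R4) = 33.36 kΩ, so V_mid = 12.6 × 33.36/35.56 = 11.82 V.
Stage 2 is itself unloaded: V_out = V_mid × R4/(R3+R4) = 11.82 × 22.0/51.10 = 5.09 V.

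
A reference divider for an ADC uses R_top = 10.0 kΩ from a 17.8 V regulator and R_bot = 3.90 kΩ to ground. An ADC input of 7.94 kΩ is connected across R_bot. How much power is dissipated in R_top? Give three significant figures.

P ≈ 19.9 mW

Total resistance from the source is R_top + (R_bot‖R_L) = 12.62 kΩ, so I = 17.8/12.62 kΩ = 1.411 mA.
P = I²·R_top = (1.411 mA)² × 10.0 kΩ = 19.9 mW.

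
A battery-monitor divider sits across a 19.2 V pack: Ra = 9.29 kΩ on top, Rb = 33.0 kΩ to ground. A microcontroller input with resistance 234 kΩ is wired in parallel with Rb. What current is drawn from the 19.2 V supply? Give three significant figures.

Rb‖R_L = 28.92 kΩ, so the source sees Ra + Rb‖R_L = 38.21 kΩ.
I = 19.2 V / 38.21 kΩ = 0.502 mA.

I ≈ 0.502 mA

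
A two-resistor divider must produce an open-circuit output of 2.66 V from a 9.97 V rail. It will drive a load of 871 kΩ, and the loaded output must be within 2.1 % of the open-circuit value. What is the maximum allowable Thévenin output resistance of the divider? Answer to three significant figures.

Loading drop = R_th/(R_th + R_L) ≤ 0.0210, so R_th ≤ R_L · ε/(1−ε) = 871 kΩ × 0.0210/0.9790 = 18.7 kΩ.
(Any R1, R2 with R2/(R1+R2) = 0.267 and R1‖R2 ≤ 18.7 kΩ will meet the spec.)

R_th ≤ 18.7 kΩ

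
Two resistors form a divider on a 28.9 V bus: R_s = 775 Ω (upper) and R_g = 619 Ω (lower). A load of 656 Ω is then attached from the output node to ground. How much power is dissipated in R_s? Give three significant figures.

Total resistance from the source is R_s + (R_g‖R_L) = 1093 Ω, so I = 28.9/1093 Ω = 26.43 mA.
P = I²·R_s = (26.43 mA)² × 775 Ω = 541 mW.

P ≈ 541 mW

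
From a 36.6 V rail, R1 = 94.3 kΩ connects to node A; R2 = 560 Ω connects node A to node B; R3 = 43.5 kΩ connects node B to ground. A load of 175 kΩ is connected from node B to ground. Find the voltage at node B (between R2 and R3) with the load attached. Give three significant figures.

V ≈ 9.83 V

At node B, R3 is in parallel with the load: R3‖R_L = 34840 Ω.
Below node A the resistance is R2 + (R3‖R_L) = 35400 Ω, so V_A = 36.6 × 35400/129700 = 9.989 V.
Then V_B = V_A × (R3‖R_L)/(R2 + R3‖R_L) = 9.989 × 34840/35400 = 9.83 V.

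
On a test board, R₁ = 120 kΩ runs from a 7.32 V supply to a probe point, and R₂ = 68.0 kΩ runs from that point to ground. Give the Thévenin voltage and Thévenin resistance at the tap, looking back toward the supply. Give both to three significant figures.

V_th is the open-circuit tap voltage: 7.32 × 68.0/(120 + 68.0) = 2.65 V.
With the supply zeroed, R₁ and R₂ appear in parallel from the tap: R_th = R₁‖R₂ = (120 × 68.0)/188.0 = 43.4 kΩ.

V_th = 2.65 V, R_th = 43.4 kΩ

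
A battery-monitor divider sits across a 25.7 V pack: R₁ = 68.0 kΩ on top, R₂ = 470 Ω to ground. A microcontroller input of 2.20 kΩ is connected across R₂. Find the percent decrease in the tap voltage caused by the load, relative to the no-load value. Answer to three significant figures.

17.5 %

Unloaded V = 25.7 × 470/68470 = 0.1764 V.
Loaded: R₂‖R_L = 387.3 Ω, giving V = 25.7 × 387.3/68390 = 0.1455 V.
Drop = (0.1764 − 0.1455) / 0.1764 = 17.5 %.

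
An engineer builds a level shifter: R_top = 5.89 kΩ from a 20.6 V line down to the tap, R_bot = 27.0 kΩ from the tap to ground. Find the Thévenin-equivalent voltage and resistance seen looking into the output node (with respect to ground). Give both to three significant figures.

V_th = 16.9 V, R_th = 4.84 kΩ

V_th is the open-circuit tap voltage: 20.6 × 27.0/(5.89 + 27.0) = 16.9 V.
With the supply zeroed, R_top and R_bot appear in parallel from the tap: R_th = R_top‖R_bot = (5.89 × 27.0)/32.89 = 4.84 kΩ.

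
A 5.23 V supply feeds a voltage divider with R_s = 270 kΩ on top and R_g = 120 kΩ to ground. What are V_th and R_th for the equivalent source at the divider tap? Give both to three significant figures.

V_th = 1.61 V, R_th = 83.1 kΩ

V_th is the open-circuit tap voltage: 5.23 × 120/(270 + 120) = 1.61 V.
With the supply zeroed, R_s and R_g appear in parallel from the tap: R_th = R_s‖R_g = (270 × 120)/390.0 = 83.1 kΩ.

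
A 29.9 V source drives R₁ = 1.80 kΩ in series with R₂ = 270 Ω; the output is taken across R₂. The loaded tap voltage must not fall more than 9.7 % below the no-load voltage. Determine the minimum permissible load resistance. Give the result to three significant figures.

R_L(min) ≈ 2.19 kΩ

Output resistance R_th = R₁‖R₂ = (1800 × 270)/2070 = 234.8 Ω.
The fractional drop is R_th/(R_th + R_L); requiring this ≤ 0.0970 gives R_L ≥ R_th(1/0.0970 − 1) = 234.8 × 9.309 = 2.19 kΩ.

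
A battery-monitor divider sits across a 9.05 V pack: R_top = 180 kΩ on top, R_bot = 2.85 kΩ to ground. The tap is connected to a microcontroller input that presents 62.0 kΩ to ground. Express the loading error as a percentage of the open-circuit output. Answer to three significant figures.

The divider's output (Thévenin) resistance is R_top‖R_bot = 2.806 kΩ.
Fractional drop under load = R_th/(R_th + R_L) = 2.806 / (2.806 + 62.0) = 0.04329.
So the output falls by 4.33 %.

4.33 %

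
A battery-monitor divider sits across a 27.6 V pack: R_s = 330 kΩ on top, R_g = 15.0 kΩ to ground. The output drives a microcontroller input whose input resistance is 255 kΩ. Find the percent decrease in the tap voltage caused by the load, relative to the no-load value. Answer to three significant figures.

5.33 %

The divider's output (Thévenin) resistance is R_s‖R_g = 14.35 kΩ.
Fractional drop under load = R_th/(R_th + R_L) = 14.35 / (14.35 + 255) = 0.05327.
So the output falls by 5.33 %.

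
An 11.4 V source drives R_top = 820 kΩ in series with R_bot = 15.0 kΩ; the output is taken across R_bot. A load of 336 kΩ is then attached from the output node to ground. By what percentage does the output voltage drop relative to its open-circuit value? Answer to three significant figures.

4.20 %

The divider's output (Thévenin) resistance is R_top‖R_bot = 14.73 kΩ.
Fractional drop under load = R_th/(R_th + R_L) = 14.73 / (14.73 + 336) = 0.04200.
So the output falls by 4.20 %.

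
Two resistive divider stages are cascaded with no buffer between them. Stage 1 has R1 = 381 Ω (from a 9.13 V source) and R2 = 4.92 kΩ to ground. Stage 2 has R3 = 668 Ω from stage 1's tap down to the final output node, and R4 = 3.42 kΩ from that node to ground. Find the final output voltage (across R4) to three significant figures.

V_out ≈ 6.52 V

Stage 2 presents R3+R4 = 4088 Ω as a load on stage 1's tap.
Stage 1's lower leg becomes R2‖(R3+R4) = 2233 Ω, so V_mid = 9.13 × 2233/2614 = 7.799 V.
Stage 2 is itself unloaded: V_out = V_mid × R4/(R3+R4) = 7.799 × 3420/4088 = 6.52 V.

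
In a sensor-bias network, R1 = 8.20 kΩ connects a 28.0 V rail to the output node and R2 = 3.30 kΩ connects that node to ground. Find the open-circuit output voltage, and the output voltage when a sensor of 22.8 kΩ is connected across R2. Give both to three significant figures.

Open-circuit: V = 28.0 × 3.30/(8.20 + 3.30) = 8.03 V.
With the load, R2 becomes R2‖R_L = 2.883 kΩ, so V = 28.0 × 2.883/11.08 = 7.28 V.

Unloaded: 8.03 V; loaded: 7.28 V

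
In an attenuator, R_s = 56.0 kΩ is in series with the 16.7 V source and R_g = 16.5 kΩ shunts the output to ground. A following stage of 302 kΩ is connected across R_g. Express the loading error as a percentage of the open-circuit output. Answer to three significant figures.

4.05 %

The divider's output (Thévenin) resistance is R_s‖R_g = 12.74 kΩ.
Fractional drop under load = R_th/(R_th + R_L) = 12.74 / (12.74 + 302) = 0.04049.
So the output falls by 4.05 %.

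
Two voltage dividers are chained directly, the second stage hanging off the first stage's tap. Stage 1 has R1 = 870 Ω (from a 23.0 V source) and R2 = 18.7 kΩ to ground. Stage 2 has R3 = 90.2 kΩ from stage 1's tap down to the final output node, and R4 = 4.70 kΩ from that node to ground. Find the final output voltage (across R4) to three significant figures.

Stage 2 presents R3+R4 = 94900 Ω as a load on stage 1's tap.
Stage 1's lower leg becomes R2‖(R3+R4) = 15620 Ω, so V_mid = 23.0 × 15620/16490 = 21.79 V.
Stage 2 is itself unloaded: V_out = V_mid × R4/(R3+R4) = 21.79 × 4700/94900 = 1.08 V.

V_out ≈ 1.08 V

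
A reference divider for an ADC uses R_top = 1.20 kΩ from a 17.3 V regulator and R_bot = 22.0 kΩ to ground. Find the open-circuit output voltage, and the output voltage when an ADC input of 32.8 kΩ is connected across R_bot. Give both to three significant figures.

Open-circuit: V = 17.3 × 22.0/(1.20 + 22.0) = 16.4 V.
With the load, R_bot becomes R_bot‖R_L = 13.17 kΩ, so V = 17.3 × 13.17/14.37 = 15.9 V.

Unloaded: 16.4 V; loaded: 15.9 V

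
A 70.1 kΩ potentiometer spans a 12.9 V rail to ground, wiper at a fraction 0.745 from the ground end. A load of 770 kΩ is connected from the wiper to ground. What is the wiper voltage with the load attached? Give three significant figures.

V ≈ 9.45 V

The wiper splits the pot into (1−α)R = 17.88 kΩ above and αR = 52.22 kΩ below.
Lower section ‖ load = 48.91 kΩ.
V_wiper = 12.9 × 48.91/(17.88 + 48.91) = 9.45 V.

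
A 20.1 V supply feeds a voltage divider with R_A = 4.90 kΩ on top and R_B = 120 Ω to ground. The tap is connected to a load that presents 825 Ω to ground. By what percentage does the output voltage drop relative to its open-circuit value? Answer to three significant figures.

The divider's output (Thévenin) resistance is R_A‖R_B = 117.1 Ω.
Fractional drop under load = R_th/(R_th + R_L) = 117.1 / (117.1 + 825) = 0.1243.
So the output falls by 12.4 %.

12.4 %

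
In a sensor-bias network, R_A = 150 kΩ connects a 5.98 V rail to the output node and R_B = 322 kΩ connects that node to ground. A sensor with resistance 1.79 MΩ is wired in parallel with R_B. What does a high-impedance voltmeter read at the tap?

V_out ≈ 3.86 V

The load sits in parallel with R_B: R_B‖R_L = (322 × 1790) / (322 + 1790) = 272.9 kΩ.
V_out = 5.98 × 272.9 / (150 + 272.9) = 5.98 × 272.9/422.9 = 3.86 V.
(Unloaded it would have been 4.08 V.)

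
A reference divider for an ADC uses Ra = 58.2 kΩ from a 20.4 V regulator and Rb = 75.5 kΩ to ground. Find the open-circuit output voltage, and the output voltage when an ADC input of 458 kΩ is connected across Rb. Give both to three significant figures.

Unloaded: 11.5 V; loaded: 10.7 V

Open-circuit: V = 20.4 × 75.5/(58.2 + 75.5) = 11.5 V.
With the load, Rb becomes Rb‖R_L = 64.82 kΩ, so V = 20.4 × 64.82/123.0 = 10.7 V.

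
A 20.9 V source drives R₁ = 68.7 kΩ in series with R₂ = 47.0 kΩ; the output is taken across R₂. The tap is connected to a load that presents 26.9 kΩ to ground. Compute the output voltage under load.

The load sits in parallel with R₂: R₂‖R_L = (47.0 × 26.9) / (47.0 + 26.9) = 17.11 kΩ.
V_out = 20.9 × 17.11 / (68.7 + 17.11) = 20.9 × 17.11/85.81 = 4.17 V.
(Unloaded it would have been 8.49 V.)

V_out ≈ 4.17 V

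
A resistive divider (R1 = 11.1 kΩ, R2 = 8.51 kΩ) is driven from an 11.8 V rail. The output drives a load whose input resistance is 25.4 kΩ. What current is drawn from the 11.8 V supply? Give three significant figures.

R2‖R_L = 6.374 kΩ, so the source sees R1 + R2‖R_L = 17.47 kΩ.
I = 11.8 V / 17.47 kΩ = 0.675 mA.

I ≈ 0.675 mA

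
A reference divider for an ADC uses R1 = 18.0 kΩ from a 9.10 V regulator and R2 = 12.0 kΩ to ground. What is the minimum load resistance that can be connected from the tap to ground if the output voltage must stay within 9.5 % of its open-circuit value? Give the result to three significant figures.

R_L(min) ≈ 68.6 kΩ

Output resistance R_th = R1‖R2 = (18.0 × 12.0)/30.00 = 7.200 kΩ.
The fractional drop is R_th/(R_th + R_L); requiring this ≤ 0.0950 gives R_L ≥ R_th(1/0.0950 − 1) = 7.200 × 9.526 = 68.6 kΩ.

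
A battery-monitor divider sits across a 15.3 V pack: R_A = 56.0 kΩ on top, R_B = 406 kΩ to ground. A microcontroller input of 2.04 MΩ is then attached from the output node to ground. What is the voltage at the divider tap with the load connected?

V_out ≈ 13.1 V

The load sits in parallel with R_B: R_B‖R_L = (406 × 2040) / (406 + 2040) = 338.6 kΩ.
V_out = 15.3 × 338.6 / (56.0 + 338.6) = 15.3 × 338.6/394.6 = 13.1 V.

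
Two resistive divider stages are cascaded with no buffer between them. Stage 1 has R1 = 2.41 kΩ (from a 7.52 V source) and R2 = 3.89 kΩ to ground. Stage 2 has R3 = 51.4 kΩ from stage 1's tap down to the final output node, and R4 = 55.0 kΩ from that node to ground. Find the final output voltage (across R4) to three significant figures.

V_out ≈ 2.37 V

Stage 2 presents R3+R4 = 106.4 kΩ as a load on stage 1's tap.
Stage 1's lower leg becomes R2‖(R3+R4) = 3.753 kΩ, so V_mid = 7.52 × 3.753/6.163 = 4.579 V.
Stage 2 is itself unloaded: V_out = V_mid × R4/(R3+R4) = 4.579 × 55.0/106.4 = 2.37 V.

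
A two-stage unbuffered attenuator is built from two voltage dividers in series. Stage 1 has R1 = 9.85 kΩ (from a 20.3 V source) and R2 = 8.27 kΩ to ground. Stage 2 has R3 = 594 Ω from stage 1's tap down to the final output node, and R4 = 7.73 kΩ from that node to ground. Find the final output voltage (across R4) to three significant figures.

Stage 2 presents R3+R4 = 8324 Ω as a load on stage 1's tap.
Stage 1's lower leg becomes R2‖(R3+R4) = 4148 Ω, so V_mid = 20.3 × 4148/14000 = 6.016 V.
Stage 2 is itself unloaded: V_out = V_mid × R4/(R3+R4) = 6.016 × 7730/8324 = 5.59 V.

V_out ≈ 5.59 V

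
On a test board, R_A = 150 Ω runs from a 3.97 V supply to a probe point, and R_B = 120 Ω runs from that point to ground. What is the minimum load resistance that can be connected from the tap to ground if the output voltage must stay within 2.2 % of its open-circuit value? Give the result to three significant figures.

R_L(min) ≈ 2.96 kΩ

Output resistance R_th = R_A‖R_B = (150 × 120)/270.0 = 66.67 Ω.
The fractional drop is R_th/(R_th + R_L); requiring this ≤ 0.0220 gives R_L ≥ R_th(1/0.0220 − 1) = 66.67 × 44.45 = 2.96 kΩ.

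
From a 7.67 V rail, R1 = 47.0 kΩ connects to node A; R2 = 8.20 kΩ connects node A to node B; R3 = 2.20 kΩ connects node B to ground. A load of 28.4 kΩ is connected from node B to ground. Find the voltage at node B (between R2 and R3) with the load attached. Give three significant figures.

V ≈ 0.274 V

At node B, R3 is in parallel with the load: R3‖R_L = 2.042 kΩ.
Below node A the resistance is R2 + (R3‖R_L) = 10.24 kΩ, so V_A = 7.67 × 10.24/57.24 = 1.372 V.
Then V_B = V_A × (R3‖R_L)/(R2 + R3‖R_L) = 1.372 × 2.042/10.24 = 0.274 V.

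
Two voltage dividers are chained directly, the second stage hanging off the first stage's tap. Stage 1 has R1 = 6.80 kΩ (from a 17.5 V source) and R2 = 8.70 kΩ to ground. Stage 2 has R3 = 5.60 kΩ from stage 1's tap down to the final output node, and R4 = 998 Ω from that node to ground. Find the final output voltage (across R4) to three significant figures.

V_out ≈ 0.941 V

Stage 2 presents R3+R4 = 6598 Ω as a load on stage 1's tap.
Stage 1's lower leg becomes R2‖(R3+R4) = 3752 Ω, so V_mid = 17.5 × 3752/10550 = 6.223 V.
Stage 2 is itself unloaded: V_out = V_mid × R4/(R3+R4) = 6.223 × 998/6598 = 0.941 V.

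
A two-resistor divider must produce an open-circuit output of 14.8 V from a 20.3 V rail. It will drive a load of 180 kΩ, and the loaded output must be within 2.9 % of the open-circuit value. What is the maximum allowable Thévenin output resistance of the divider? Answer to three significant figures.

R_th ≤ 5.38 kΩ

Loading drop = R_th/(R_th + R_L) ≤ 0.0290, so R_th ≤ R_L · ε/(1−ε) = 180 kΩ × 0.0290/0.9710 = 5.38 kΩ.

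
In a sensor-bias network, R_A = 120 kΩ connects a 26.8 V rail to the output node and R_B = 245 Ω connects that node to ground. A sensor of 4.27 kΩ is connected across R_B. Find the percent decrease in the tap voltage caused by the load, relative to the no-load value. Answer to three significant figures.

The divider's output (Thévenin) resistance is R_A‖R_B = 244.5 Ω.
Fractional drop under load = R_th/(R_th + R_L) = 244.5 / (244.5 + 4270) = 0.05416.
So the output falls by 5.42 %.

5.42 %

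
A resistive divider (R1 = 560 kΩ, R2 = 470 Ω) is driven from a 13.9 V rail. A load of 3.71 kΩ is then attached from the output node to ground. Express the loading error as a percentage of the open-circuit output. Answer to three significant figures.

11.2 %

The divider's output (Thévenin) resistance is R1‖R2 = 469.6 Ω.
Fractional drop under load = R_th/(R_th + R_L) = 469.6 / (469.6 + 3710) = 0.1124.
So the output falls by 11.2 %.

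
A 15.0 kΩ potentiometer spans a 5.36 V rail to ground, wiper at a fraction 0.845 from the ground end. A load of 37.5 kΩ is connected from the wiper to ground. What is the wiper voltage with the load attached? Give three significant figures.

The wiper splits the pot into (1−α)R = 2.325 kΩ above and αR = 12.68 kΩ below.
Lower section ‖ load = 9.473 kΩ.
V_wiper = 5.36 × 9.473/(2.325 + 9.473) = 4.30 V.

V ≈ 4.30 V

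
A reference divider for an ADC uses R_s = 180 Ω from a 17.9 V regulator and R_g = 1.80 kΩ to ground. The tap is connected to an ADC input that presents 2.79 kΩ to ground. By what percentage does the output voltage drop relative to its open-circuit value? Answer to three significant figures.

5.54 %

The divider's output (Thévenin) resistance is R_s‖R_g = 163.6 Ω.
Fractional drop under load = R_th/(R_th + R_L) = 163.6 / (163.6 + 2790) = 0.05540.
So the output falls by 5.54 %.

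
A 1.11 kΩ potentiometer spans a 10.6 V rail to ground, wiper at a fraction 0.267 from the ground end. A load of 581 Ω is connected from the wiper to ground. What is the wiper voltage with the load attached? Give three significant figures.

The wiper splits the pot into (1−α)R = 813.6 Ω above and αR = 296.4 Ω below.
Lower section ‖ load = 196.3 Ω.
V_wiper = 10.6 × 196.3/(813.6 + 196.3) = 2.06 V.

V ≈ 2.06 V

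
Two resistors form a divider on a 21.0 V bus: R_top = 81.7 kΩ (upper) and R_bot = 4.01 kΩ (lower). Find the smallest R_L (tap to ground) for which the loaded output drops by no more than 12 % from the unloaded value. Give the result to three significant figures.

R_L(min) ≈ 28.0 kΩ

Output resistance R_th = R_top‖R_bot = (81.7 × 4.01)/85.71 = 3.822 kΩ.
The fractional drop is R_th/(R_th + R_L); requiring this ≤ 0.120 gives R_L ≥ R_th(1/0.120 − 1) = 3.822 × 7.333 = 28.0 kΩ.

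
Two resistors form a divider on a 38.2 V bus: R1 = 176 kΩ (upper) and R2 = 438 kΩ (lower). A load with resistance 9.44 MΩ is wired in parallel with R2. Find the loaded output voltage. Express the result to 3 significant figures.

The load sits in parallel with R2: R2‖R_L = (438 × 9440) / (438 + 9440) = 418.6 kΩ.
V_out = 38.2 × 418.6 / (176 + 418.6) = 38.2 × 418.6/594.6 = 26.9 V.
(Unloaded it would have been 27.3 V.)

V_out ≈ 26.9 V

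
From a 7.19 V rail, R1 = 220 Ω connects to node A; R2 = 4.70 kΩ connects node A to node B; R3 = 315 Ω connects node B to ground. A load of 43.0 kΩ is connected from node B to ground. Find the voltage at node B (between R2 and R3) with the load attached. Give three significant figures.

V ≈ 0.430 V

At node B, R3 is in parallel with the load: R3‖R_L = 312.7 Ω.
Below node A the resistance is R2 + (R3‖R_L) = 5013 Ω, so V_A = 7.19 × 5013/5233 = 6.888 V.
Then V_B = V_A × (R3‖R_L)/(R2 + R3‖R_L) = 6.888 × 312.7/5013 = 0.430 V.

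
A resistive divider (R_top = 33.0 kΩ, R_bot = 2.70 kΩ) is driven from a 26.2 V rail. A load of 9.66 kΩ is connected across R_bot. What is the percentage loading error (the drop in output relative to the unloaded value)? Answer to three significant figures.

20.5 %

Unloaded V = 26.2 × 2.70/35.70 = 1.982 V.
Loaded: R_bot‖R_L = 2.110 kΩ, giving V = 26.2 × 2.110/35.11 = 1.575 V.
Drop = (1.982 − 1.575) / 1.982 = 20.5 %.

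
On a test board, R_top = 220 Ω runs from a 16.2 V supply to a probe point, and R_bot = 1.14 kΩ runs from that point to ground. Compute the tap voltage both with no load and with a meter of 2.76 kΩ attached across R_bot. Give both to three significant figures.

Unloaded: 13.6 V; loaded: 12.7 V

Open-circuit: V = 16.2 × 1140/(220 + 1140) = 13.6 V.
With the load, R_bot becomes R_bot‖R_L = 806.8 Ω, so V = 16.2 × 806.8/1027 = 12.7 V.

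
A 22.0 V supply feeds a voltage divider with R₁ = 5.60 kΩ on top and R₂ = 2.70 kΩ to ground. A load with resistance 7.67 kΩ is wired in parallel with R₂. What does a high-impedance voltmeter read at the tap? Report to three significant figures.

The load sits in parallel with R₂: R₂‖R_L = (2.70 × 7.67) / (2.70 + 7.67) = 1.997 kΩ.
V_out = 22.0 × 1.997 / (5.60 + 1.997) = 22.0 × 1.997/7.597 = 5.78 V.

V_out ≈ 5.78 V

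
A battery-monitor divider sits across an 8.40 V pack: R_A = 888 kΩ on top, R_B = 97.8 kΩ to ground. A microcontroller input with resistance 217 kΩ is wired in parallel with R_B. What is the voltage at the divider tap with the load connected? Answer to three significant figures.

The load sits in parallel with R_B: R_B‖R_L = (97.8 × 217) / (97.8 + 217) = 67.42 kΩ.
V_out = 8.40 × 67.42 / (888 + 67.42) = 8.40 × 67.42/955.4 = 0.593 V.

V_out ≈ 0.593 V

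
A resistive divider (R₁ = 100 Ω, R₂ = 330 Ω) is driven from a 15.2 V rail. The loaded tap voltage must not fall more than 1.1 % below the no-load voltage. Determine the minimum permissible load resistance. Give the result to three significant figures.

Output resistance R_th = R₁‖R₂ = (100 × 330)/430.0 = 76.74 Ω.
The fractional drop is R_th/(R_th + R_L); requiring this ≤ 0.0110 gives R_L ≥ R_th(1/0.0110 − 1) = 76.74 × 89.91 = 6.90 kΩ.

R_L(min) ≈ 6.90 kΩ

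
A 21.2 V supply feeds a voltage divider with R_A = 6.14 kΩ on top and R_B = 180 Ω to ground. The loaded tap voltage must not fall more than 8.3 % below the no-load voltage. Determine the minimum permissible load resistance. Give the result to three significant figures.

R_L(min) ≈ 1.93 kΩ

Output resistance R_th = R_A‖R_B = (6140 × 180)/6320 = 174.9 Ω.
The fractional drop is R_th/(R_th + R_L); requiring this ≤ 0.0830 gives R_L ≥ R_th(1/0.0830 − 1) = 174.9 × 11.05 = 1.93 kΩ.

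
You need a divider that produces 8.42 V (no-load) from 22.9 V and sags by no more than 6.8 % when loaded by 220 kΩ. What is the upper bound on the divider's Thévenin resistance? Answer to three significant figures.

Loading drop = R_th/(R_th + R_L) ≤ 0.0680, so R_th ≤ R_L · ε/(1−ε) = 220 kΩ × 0.0680/0.9320 = 16.1 kΩ.
(Any R1, R2 with R2/(R1+R2) = 0.368 and R1‖R2 ≤ 16.1 kΩ will meet the spec.)

R_th ≤ 16.1 kΩ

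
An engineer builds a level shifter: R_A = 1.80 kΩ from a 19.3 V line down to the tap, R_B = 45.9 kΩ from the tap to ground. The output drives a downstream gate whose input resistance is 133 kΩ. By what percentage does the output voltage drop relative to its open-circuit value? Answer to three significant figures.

1.29 %

The divider's output (Thévenin) resistance is R_A‖R_B = 1.732 kΩ.
Fractional drop under load = R_th/(R_th + R_L) = 1.732 / (1.732 + 133) = 0.01286.
So the output falls by 1.29 %.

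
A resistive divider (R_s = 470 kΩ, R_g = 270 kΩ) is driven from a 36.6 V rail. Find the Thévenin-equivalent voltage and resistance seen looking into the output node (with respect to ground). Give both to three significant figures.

V_th = 13.4 V, R_th = 171 kΩ

V_th is the open-circuit tap voltage: 36.6 × 270/(470 + 270) = 13.4 V.
With the supply zeroed, R_s and R_g appear in parallel from the tap: R_th = R_s‖R_g = (470 × 270)/740.0 = 171 kΩ.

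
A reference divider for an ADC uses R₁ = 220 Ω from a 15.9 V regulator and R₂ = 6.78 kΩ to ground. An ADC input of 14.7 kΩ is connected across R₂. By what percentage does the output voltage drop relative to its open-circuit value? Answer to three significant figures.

The divider's output (Thévenin) resistance is R₁‖R₂ = 213.1 Ω.
Fractional drop under load = R_th/(R_th + R_L) = 213.1 / (213.1 + 14700) = 0.01429.
So the output falls by 1.43 %.

1.43 %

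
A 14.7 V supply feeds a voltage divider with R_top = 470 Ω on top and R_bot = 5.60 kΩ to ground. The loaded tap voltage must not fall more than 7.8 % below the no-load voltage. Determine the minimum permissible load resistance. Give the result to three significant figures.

R_L(min) ≈ 5.13 kΩ

Output resistance R_th = R_top‖R_bot = (470 × 5600)/6070 = 433.6 Ω.
The fractional drop is R_th/(R_th + R_L); requiring this ≤ 0.0780 gives R_L ≥ R_th(1/0.0780 − 1) = 433.6 × 11.82 = 5.13 kΩ.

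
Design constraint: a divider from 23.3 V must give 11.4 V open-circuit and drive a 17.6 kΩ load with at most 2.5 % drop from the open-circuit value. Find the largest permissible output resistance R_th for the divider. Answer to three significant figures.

Loading drop = R_th/(R_th + R_L) ≤ 0.0250, so R_th ≤ R_L · ε/(1−ε) = 17.6 kΩ × 0.0250/0.9750 = 451 Ω.

R_th ≤ 451 Ω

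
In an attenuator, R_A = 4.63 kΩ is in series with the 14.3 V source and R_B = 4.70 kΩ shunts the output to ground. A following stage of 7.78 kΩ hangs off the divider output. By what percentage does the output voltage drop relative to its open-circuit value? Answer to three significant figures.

23.1 %

Unloaded V = 14.3 × 4.70/9.330 = 7.204 V.
Loaded: R_B‖R_L = 2.930 kΩ, giving V = 14.3 × 2.930/7.560 = 5.542 V.
Drop = (7.204 − 5.542) / 7.204 = 23.1 %.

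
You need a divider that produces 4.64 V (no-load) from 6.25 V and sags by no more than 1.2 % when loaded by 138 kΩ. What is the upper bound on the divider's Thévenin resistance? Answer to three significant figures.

Loading drop = R_th/(R_th + R_L) ≤ 0.0120, so R_th ≤ R_L · ε/(1−ε) = 138 kΩ × 0.0120/0.9880 = 1.68 kΩ.
(Any R1, R2 with R2/(R1+R2) = 0.742 and R1‖R2 ≤ 1.68 kΩ will meet the spec.)

R_th ≤ 1.68 kΩ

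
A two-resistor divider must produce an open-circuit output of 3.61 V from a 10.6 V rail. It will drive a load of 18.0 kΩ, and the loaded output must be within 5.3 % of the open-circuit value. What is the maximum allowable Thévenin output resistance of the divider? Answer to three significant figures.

R_th ≤ 1.01 kΩ

Loading drop = R_th/(R_th + R_L) ≤ 0.0530, so R_th ≤ R_L · ε/(1−ε) = 18.0 kΩ × 0.0530/0.9470 = 1.01 kΩ.
(Any R1, R2 with R2/(R1+R2) = 0.341 and R1‖R2 ≤ 1.01 kΩ will meet the spec.)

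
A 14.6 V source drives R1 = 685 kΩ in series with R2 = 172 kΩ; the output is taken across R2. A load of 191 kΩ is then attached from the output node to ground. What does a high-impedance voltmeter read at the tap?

The load sits in parallel with R2: R2‖R_L = (172 × 191) / (172 + 191) = 90.50 kΩ.
V_out = 14.6 × 90.50 / (685 + 90.50) = 14.6 × 90.50/775.5 = 1.70 V.
(Unloaded it would have been 2.93 V.)

V_out ≈ 1.70 V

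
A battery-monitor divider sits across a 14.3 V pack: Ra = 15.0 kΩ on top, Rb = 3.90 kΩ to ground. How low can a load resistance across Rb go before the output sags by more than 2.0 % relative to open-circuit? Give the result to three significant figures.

Output resistance R_th = Ra‖Rb = (15.0 × 3.90)/18.90 = 3.095 kΩ.
The fractional drop is R_th/(R_th + R_L); requiring this ≤ 0.0200 gives R_L ≥ R_th(1/0.0200 − 1) = 3.095 × 49.00 = 152 kΩ.

R_L(min) ≈ 152 kΩ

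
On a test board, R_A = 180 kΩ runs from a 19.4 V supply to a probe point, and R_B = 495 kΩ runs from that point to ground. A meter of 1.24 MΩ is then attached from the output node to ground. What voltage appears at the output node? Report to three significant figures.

V_out ≈ 12.9 V

The load sits in parallel with R_B: R_B‖R_L = (495 × 1240) / (495 + 1240) = 353.8 kΩ.
V_out = 19.4 × 353.8 / (180 + 353.8) = 19.4 × 353.8/533.8 = 12.9 V.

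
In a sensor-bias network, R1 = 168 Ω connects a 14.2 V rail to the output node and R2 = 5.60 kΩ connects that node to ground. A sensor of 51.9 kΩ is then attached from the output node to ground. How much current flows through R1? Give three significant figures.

I ≈ 2.72 mA

R2‖R_L = 5055 Ω, so the source sees R1 + R2‖R_L = 5223 Ω.
I = 14.2 V / 5223 Ω = 2.72 mA.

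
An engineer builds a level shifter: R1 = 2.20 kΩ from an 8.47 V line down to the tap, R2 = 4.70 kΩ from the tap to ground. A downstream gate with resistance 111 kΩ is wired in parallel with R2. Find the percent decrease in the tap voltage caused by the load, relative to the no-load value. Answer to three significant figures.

The divider's output (Thévenin) resistance is R1‖R2 = 1.499 kΩ.
Fractional drop under load = R_th/(R_th + R_L) = 1.499 / (1.499 + 111) = 0.01332.
So the output falls by 1.33 %.

1.33 %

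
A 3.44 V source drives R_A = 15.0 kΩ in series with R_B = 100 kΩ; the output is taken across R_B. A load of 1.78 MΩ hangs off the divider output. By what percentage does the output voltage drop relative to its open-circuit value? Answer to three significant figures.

The divider's output (Thévenin) resistance is R_A‖R_B = 13.04 kΩ.
Fractional drop under load = R_th/(R_th + R_L) = 13.04 / (13.04 + 1780) = 0.007274.
So the output falls by 0.727 %.

0.727 %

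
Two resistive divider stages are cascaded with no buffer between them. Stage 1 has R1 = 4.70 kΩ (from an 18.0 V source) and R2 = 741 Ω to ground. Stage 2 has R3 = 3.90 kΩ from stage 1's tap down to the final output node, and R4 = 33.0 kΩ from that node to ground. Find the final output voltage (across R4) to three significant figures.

Stage 2 presents R3+R4 = 36900 Ω as a load on stage 1's tap.
Stage 1's lower leg becomes R2‖(R3+R4) = 726.4 Ω, so V_mid = 18.0 × 726.4/5426 = 2.410 V.
Stage 2 is itself unloaded: V_out = V_mid × R4/(R3+R4) = 2.410 × 33000/36900 = 2.15 V.

V_out ≈ 2.15 V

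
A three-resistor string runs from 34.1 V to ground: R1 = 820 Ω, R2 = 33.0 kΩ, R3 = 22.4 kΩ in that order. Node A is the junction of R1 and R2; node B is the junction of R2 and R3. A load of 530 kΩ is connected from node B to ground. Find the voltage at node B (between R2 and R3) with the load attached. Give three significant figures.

V ≈ 13.2 V

At node B, R3 is in parallel with the load: R3‖R_L = 21490 Ω.
Below node A the resistance is R2 + (R3‖R_L) = 54490 Ω, so V_A = 34.1 × 54490/55310 = 33.59 V.
Then V_B = V_A × (R3‖R_L)/(R2 + R3‖R_L) = 33.59 × 21490/54490 = 13.2 V.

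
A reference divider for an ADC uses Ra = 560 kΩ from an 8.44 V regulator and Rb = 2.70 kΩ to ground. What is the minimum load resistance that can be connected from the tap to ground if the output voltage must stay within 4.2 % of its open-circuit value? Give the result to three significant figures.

Output resistance R_th = Ra‖Rb = (560 × 2.70)/562.7 = 2.687 kΩ.
The fractional drop is R_th/(R_th + R_L); requiring this ≤ 0.0420 gives R_L ≥ R_th(1/0.0420 − 1) = 2.687 × 22.81 = 61.3 kΩ.

R_L(min) ≈ 61.3 kΩ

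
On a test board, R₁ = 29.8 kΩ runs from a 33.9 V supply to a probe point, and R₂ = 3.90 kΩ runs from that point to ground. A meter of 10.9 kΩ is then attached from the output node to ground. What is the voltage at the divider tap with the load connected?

The load sits in parallel with R₂: R₂‖R_L = (3.90 × 10.9) / (3.90 + 10.9) = 2.872 kΩ.
V_out = 33.9 × 2.872 / (29.8 + 2.872) = 33.9 × 2.872/32.67 = 2.98 V.

V_out ≈ 2.98 V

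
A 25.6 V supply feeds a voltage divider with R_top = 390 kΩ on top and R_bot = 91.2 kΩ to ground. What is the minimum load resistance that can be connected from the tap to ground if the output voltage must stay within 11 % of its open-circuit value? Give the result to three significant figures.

Output resistance R_th = R_top‖R_bot = (390 × 91.2)/481.2 = 73.92 kΩ.
The fractional drop is R_th/(R_th + R_L); requiring this ≤ 0.110 gives R_L ≥ R_th(1/0.110 − 1) = 73.92 × 8.091 = 598 kΩ.

R_L(min) ≈ 598 kΩ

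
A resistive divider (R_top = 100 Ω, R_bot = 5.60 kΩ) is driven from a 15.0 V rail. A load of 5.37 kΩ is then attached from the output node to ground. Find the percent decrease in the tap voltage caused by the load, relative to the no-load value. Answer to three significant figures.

1.80 %

The divider's output (Thévenin) resistance is R_top‖R_bot = 98.25 Ω.
Fractional drop under load = R_th/(R_th + R_L) = 98.25 / (98.25 + 5370) = 0.01797.
So the output falls by 1.80 %.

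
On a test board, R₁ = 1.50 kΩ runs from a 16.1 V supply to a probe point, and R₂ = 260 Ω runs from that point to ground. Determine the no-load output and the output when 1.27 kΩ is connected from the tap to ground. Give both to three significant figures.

Unloaded: 2.38 V; loaded: 2.03 V

Open-circuit: V = 16.1 × 260/(1500 + 260) = 2.38 V.
With the load, R₂ becomes R₂‖R_L = 215.8 Ω, so V = 16.1 × 215.8/1716 = 2.03 V.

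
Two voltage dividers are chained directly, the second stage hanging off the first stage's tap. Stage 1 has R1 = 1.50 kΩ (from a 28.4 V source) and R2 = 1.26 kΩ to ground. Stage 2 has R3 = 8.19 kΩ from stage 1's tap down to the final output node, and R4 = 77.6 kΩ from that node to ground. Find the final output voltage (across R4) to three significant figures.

V_out ≈ 11.6 V

Stage 2 presents R3+R4 = 85.79 kΩ as a load on stage 1's tap.
Stage 1's lower leg becomes R2‖(R3+R4) = 1.242 kΩ, so V_mid = 28.4 × 1.242/2.742 = 12.86 V.
Stage 2 is itself unloaded: V_out = V_mid × R4/(R3+R4) = 12.86 × 77.6/85.79 = 11.6 V.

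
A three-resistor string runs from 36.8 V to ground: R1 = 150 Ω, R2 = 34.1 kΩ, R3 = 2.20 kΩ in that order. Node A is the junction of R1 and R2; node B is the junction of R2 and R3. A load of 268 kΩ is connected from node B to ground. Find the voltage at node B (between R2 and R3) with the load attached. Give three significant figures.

V ≈ 2.20 V

At node B, R3 is in parallel with the load: R3‖R_L = 2182 Ω.
Below node A the resistance is R2 + (R3‖R_L) = 36280 Ω, so V_A = 36.8 × 36280/36430 = 36.65 V.
Then V_B = V_A × (R3‖R_L)/(R2 + R3‖R_L) = 36.65 × 2182/36280 = 2.20 V.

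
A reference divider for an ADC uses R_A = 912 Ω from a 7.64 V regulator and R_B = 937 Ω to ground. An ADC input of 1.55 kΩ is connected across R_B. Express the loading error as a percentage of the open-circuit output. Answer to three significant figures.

The divider's output (Thévenin) resistance is R_A‖R_B = 462.2 Ω.
Fractional drop under load = R_th/(R_th + R_L) = 462.2 / (462.2 + 1550) = 0.2297.
So the output falls by 23.0 %.

23.0 %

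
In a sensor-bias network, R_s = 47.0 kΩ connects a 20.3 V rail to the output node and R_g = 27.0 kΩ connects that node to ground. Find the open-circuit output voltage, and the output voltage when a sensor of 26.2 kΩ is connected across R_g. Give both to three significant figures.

Unloaded: 7.41 V; loaded: 4.48 V

Open-circuit: V = 20.3 × 27.0/(47.0 + 27.0) = 7.41 V.
With the load, R_g becomes R_g‖R_L = 13.30 kΩ, so V = 20.3 × 13.30/60.30 = 4.48 V.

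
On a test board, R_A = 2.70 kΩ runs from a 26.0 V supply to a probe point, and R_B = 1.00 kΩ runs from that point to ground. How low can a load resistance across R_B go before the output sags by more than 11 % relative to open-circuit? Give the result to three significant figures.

R_L(min) ≈ 5.90 kΩ

Output resistance R_th = R_A‖R_B = (2700 × 1000)/3700 = 729.7 Ω.
The fractional drop is R_th/(R_th + R_L); requiring this ≤ 0.110 gives R_L ≥ R_th(1/0.110 − 1) = 729.7 × 8.091 = 5.90 kΩ.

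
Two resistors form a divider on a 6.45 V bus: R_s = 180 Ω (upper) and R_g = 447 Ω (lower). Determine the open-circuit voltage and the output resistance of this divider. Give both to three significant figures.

V_th is the open-circuit tap voltage: 6.45 × 447/(180 + 447) = 4.60 V.
With the supply zeroed, R_s and R_g appear in parallel from the tap: R_th = R_s‖R_g = (180 × 447)/627.0 = 128 Ω.

V_th = 4.60 V, R_th = 128 Ω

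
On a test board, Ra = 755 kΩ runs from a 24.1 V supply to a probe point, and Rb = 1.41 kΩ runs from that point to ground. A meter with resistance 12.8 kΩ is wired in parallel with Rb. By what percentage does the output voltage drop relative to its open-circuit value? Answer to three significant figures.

9.91 %

Unloaded V = 24.1 × 1.41/756.4 = 0.044924 V.
Loaded: Rb‖R_L = 1.270 kΩ, giving V = 24.1 × 1.270/756.3 = 0.040474 V.
Drop = (0.044924 − 0.040474) / 0.044924 = 9.91 %.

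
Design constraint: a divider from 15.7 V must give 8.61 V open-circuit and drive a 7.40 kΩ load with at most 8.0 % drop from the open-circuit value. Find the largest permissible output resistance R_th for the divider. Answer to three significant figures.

R_th ≤ 643 Ω

Loading drop = R_th/(R_th + R_L) ≤ 0.0800, so R_th ≤ R_L · ε/(1−ε) = 7.40 kΩ × 0.0800/0.9200 = 643 Ω.
(Any R1, R2 with R2/(R1+R2) = 0.548 and R1‖R2 ≤ 643 Ω will meet the spec.)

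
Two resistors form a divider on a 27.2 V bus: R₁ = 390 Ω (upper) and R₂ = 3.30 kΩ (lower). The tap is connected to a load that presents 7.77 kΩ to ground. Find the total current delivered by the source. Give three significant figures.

R₂‖R_L = 2316 Ω, so the source sees R₁ + R₂‖R_L = 2706 Ω.
I = 27.2 V / 2706 Ω = 10.1 mA.

I ≈ 10.1 mA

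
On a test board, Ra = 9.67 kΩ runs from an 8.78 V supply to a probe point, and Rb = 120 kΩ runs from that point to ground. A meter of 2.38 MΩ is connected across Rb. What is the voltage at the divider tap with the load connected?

The load sits in parallel with Rb: Rb‖R_L = (120 × 2380) / (120 + 2380) = 114.2 kΩ.
V_out = 8.78 × 114.2 / (9.67 + 114.2) = 8.78 × 114.2/123.9 = 8.09 V.
(Unloaded it would have been 8.13 V.)

V_out ≈ 8.09 V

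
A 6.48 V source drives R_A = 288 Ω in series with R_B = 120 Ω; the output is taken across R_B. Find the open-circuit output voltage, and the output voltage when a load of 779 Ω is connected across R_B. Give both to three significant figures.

Unloaded: 1.91 V; loaded: 1.72 V

Open-circuit: V = 6.48 × 120/(288 + 120) = 1.91 V.
With the load, R_B becomes R_B‖R_L = 104.0 Ω, so V = 6.48 × 104.0/392.0 = 1.72 V.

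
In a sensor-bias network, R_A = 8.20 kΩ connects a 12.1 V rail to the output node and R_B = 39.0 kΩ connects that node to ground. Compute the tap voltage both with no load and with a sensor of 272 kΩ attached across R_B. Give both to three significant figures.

Unloaded: 10.0 V; loaded: 9.75 V

Open-circuit: V = 12.1 × 39.0/(8.20 + 39.0) = 10.0 V.
With the load, R_B becomes R_B‖R_L = 34.11 kΩ, so V = 12.1 × 34.11/42.31 = 9.75 V.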